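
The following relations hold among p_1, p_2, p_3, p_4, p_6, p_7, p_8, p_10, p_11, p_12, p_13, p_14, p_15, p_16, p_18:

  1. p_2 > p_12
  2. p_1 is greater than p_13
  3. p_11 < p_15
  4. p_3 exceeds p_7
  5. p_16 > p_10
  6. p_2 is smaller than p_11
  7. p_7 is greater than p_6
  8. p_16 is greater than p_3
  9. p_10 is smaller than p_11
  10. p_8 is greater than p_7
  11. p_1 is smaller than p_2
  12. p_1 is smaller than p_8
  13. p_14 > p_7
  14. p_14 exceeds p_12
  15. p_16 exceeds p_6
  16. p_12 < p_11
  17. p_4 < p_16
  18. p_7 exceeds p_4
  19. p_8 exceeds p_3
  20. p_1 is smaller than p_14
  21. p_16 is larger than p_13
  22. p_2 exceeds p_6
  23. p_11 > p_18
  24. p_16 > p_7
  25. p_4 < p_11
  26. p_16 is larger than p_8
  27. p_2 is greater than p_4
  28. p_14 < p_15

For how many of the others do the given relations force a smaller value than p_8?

From p_8 the given relations immediately reach p_1, p_7, p_3.
From those, p_13, p_6, p_4 — 6 in total.
Nothing else is reachable below p_8; 6 in all.

6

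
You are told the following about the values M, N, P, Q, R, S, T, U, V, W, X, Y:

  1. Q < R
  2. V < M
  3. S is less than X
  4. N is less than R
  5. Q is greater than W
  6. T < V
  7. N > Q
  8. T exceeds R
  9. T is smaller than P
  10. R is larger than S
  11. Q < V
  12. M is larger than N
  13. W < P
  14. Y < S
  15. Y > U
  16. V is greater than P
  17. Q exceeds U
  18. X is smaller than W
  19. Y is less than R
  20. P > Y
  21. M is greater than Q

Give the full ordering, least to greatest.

Nothing is placed below U, so it is least; from there U < Y; Y < S; S < X; X < W; W < Q; Q < N; N < R; R < T; T < P; P < V; V < M, each given directly.

U < Y < S < X < W < Q < N < R < T < P < V < M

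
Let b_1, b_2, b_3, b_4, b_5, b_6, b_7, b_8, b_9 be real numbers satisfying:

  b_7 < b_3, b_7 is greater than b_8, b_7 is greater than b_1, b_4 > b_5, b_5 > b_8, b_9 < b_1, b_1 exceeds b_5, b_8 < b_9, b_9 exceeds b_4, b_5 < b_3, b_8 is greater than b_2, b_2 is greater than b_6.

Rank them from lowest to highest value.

The consecutive links are each given: b_6 < b_2; b_2 < b_8; b_8 < b_5; b_5 < b_4; b_4 < b_9; b_9 < b_1; b_1 < b_7; b_7 < b_3.

b_6 < b_2 < b_8 < b_5 < b_4 < b_9 < b_1 < b_7 < b_3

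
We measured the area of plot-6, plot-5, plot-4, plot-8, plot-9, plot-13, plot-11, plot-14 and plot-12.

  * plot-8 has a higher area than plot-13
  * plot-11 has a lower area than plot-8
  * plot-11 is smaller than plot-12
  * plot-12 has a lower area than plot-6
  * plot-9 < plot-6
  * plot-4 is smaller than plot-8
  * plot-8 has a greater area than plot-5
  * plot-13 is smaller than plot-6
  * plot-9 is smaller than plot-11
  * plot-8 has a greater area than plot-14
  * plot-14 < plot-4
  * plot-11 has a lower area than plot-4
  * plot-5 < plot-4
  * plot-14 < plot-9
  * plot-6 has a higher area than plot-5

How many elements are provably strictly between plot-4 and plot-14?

The relations place plot-14 below plot-4. An element lies strictly between them when it is forced above plot-14 and also forced below plot-4.
Above plot-14: {plot-9, plot-11, plot-8, plot-12, plot-6}. Below plot-4: {plot-9, plot-11, plot-5}.
Intersection: {plot-9, plot-11} — 2.

2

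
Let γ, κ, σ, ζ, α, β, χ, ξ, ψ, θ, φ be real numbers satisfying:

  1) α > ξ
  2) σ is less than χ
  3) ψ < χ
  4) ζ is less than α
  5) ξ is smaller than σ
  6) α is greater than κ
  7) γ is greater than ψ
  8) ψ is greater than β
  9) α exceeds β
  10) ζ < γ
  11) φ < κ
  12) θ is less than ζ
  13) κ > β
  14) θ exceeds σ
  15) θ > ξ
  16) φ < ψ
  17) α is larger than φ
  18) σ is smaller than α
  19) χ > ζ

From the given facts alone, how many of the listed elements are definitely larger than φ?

From φ the given relations immediately reach ψ, κ, α.
From those, γ, χ — 5 in total.
No other element is forced above φ by the given relations, so the count is 5.

5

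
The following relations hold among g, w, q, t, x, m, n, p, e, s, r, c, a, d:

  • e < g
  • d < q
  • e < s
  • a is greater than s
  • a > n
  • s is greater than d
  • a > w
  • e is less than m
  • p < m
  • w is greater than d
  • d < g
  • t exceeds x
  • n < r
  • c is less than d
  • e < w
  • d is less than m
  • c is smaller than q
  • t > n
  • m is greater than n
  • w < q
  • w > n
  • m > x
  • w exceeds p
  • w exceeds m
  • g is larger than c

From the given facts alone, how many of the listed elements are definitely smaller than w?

The elements the relations force below w are c, n, e, p, x, d, m — no chain reaches any other.
That is 7.

7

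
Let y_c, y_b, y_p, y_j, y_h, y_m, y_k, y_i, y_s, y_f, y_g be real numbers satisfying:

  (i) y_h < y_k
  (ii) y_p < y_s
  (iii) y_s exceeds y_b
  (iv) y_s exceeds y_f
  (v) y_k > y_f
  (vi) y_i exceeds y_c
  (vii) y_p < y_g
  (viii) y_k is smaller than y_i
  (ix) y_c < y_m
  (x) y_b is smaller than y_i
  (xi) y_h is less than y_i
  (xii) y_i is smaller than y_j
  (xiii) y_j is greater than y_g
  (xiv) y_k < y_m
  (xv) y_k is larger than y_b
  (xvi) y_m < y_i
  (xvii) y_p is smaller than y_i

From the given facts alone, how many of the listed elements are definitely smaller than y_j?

Directly below y_j: y_g, y_i.
One step further: y_b, y_p, y_h, y_c, y_k, y_m (8 so far).
One step further: y_f (9 so far).
No other element is forced below y_j by the given relations, so the count is 9.

9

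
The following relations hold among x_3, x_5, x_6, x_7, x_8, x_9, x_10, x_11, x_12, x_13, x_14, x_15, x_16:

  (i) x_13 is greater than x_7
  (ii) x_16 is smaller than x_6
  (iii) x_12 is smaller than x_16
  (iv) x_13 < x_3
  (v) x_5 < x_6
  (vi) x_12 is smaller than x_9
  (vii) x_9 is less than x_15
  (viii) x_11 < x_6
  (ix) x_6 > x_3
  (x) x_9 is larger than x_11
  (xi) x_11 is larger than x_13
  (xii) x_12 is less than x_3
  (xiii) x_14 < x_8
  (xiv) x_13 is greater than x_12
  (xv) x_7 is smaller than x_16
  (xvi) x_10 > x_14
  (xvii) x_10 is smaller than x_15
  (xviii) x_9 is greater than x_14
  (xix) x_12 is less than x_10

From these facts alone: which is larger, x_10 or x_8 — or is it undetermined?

Following every chain through x_8: below x_8 we get x_14.
x_10 is not reached, and no chain runs the other way from x_10 to x_8.
So the given relations leave the order of x_8 and x_10 undetermined.

undetermined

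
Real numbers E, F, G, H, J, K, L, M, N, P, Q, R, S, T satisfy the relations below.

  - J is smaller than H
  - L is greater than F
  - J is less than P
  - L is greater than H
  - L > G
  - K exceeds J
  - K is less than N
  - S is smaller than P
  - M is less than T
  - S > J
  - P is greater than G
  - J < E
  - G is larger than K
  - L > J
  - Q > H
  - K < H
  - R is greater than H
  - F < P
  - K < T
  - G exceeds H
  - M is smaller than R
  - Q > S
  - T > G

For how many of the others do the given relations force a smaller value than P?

6

From P the given relations immediately reach F, J, S, G.
From those, K, H — 6 in total.
No other element is forced below P by the given relations, so the count is 6.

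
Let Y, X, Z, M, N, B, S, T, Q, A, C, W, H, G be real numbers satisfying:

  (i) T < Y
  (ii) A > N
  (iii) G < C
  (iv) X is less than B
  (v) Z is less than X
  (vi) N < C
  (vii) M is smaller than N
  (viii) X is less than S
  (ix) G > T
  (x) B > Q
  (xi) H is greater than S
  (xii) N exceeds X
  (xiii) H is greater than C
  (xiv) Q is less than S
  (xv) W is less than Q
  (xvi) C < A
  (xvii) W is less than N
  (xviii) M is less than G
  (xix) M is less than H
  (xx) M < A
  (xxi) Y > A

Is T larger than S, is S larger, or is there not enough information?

undetermined

Following every chain through T: above T we get G, C, A, Y, H.
S is not reached, and no chain runs the other way from S to T.
So the given relations leave the order of T and S undetermined.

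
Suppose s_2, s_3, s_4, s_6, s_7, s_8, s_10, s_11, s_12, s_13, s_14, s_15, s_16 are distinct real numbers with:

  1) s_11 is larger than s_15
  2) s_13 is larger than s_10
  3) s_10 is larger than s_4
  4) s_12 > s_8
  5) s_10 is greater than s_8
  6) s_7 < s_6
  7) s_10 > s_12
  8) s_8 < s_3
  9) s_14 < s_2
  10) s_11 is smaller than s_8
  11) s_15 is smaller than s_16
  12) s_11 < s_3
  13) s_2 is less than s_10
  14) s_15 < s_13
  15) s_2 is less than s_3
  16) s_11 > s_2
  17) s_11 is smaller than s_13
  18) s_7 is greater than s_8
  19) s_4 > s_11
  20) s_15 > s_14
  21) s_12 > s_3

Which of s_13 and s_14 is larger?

s_14 < s_15 and s_15 < s_11 give s_14 < s_11.
Then s_11 < s_8 extends the chain to s_8.
With s_8 < s_12: s_14 < s_15 < s_11 < s_8 < s_12.
Then s_12 < s_10 extends the chain to s_10.
With s_10 < s_13: s_14 < s_15 < s_11 < s_8 < s_12 < s_10 < s_13.
So s_14 < s_13; s_13 is the larger of the two.

s_13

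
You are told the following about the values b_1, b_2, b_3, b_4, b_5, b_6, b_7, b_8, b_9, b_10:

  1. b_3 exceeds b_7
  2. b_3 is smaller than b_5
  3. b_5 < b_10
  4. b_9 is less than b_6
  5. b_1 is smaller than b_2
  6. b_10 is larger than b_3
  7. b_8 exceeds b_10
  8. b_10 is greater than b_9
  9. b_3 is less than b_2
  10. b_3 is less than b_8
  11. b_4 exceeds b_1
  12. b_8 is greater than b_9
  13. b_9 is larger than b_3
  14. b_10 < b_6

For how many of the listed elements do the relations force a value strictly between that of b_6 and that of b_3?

3

The relations place b_3 below b_6. An element lies strictly between them when it is forced above b_3 and also forced below b_6.
Above b_3: {b_5, b_2, b_9, b_10, b_8}. Below b_6: {b_7, b_5, b_9, b_10}.
Intersection: {b_5, b_9, b_10} — 3.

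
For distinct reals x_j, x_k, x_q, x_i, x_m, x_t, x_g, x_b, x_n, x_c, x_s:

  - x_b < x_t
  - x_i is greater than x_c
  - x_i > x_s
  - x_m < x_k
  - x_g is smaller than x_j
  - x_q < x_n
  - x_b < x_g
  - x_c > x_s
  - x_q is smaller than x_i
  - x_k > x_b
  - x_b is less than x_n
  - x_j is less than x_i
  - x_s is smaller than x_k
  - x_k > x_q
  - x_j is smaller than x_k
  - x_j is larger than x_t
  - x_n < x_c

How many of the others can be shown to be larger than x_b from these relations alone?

The elements the relations force above x_b are x_n, x_g, x_t, x_j, x_c, x_k, x_i — no chain reaches any other.
That is 7.

7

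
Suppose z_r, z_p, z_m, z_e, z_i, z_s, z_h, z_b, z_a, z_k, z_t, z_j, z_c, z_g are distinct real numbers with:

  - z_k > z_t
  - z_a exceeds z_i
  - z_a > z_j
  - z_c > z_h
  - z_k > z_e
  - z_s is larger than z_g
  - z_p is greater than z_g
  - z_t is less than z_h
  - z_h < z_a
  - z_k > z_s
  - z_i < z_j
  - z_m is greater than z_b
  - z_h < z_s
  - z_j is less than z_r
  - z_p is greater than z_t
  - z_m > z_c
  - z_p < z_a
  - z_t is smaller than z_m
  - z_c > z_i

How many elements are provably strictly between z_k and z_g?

The relations place z_g below z_k. An element lies strictly between them when it is forced above z_g and also forced below z_k.
Above z_g: {z_s, z_p, z_a}. Below z_k: {z_t, z_e, z_h, z_s}.
Intersection: {z_s} — 1.

1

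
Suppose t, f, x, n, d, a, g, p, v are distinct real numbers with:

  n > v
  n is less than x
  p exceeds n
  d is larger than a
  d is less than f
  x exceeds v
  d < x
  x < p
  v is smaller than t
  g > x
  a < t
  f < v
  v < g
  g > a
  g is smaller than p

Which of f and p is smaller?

f

f < v and v < n give f < n.
With n < x: f < v < n < x.
Then x < g extends the chain to g.
Then g < p extends the chain to p.
So f < p; f is the smaller of the two.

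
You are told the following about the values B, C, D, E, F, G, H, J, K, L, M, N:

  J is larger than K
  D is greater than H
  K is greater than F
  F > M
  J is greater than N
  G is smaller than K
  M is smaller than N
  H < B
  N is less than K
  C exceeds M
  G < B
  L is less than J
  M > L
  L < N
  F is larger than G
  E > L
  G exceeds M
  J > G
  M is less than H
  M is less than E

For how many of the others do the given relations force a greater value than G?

4

The elements the relations force above G are F, K, J, B — no chain reaches any other.
That is 4.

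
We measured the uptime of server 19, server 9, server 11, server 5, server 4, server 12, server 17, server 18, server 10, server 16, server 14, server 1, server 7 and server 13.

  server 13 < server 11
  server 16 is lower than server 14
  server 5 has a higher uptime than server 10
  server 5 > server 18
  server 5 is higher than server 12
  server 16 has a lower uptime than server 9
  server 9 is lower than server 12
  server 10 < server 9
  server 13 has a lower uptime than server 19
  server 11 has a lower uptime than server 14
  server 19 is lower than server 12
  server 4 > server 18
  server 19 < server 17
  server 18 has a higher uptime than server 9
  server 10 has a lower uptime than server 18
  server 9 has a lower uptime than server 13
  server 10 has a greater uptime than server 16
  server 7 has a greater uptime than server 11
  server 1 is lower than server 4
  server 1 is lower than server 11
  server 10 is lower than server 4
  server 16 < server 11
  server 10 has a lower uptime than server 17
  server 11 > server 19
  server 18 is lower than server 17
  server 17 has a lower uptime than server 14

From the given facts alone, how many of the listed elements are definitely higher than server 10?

From server 10 the given relations immediately reach server 9, server 18, server 4, server 17, server 5.
From those, server 13, server 12, server 14 — 8 in total.
From those, server 19, server 11 — 10 in total.
From those, server 7 — 11 in total.
No other element is forced above server 10 by the given relations, so the count is 11.

11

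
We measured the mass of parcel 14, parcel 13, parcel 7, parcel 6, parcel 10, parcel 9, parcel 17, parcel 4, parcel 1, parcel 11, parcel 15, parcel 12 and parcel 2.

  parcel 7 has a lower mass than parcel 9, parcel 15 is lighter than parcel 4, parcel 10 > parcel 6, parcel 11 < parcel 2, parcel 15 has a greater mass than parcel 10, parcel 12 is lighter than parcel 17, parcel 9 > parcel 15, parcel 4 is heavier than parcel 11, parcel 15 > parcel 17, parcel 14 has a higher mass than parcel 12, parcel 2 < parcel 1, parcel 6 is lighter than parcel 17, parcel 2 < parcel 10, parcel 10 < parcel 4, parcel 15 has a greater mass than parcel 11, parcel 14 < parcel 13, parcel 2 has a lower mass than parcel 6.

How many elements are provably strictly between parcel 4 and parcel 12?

The relations place parcel 12 below parcel 4. An element lies strictly between them when it is forced above parcel 12 and also forced below parcel 4.
Above parcel 12: {parcel 17, parcel 14, parcel 15, parcel 13, parcel 9}. Below parcel 4: {parcel 11, parcel 2, parcel 6, parcel 17, parcel 10, parcel 15}.
Intersection: {parcel 17, parcel 15} — 2.

2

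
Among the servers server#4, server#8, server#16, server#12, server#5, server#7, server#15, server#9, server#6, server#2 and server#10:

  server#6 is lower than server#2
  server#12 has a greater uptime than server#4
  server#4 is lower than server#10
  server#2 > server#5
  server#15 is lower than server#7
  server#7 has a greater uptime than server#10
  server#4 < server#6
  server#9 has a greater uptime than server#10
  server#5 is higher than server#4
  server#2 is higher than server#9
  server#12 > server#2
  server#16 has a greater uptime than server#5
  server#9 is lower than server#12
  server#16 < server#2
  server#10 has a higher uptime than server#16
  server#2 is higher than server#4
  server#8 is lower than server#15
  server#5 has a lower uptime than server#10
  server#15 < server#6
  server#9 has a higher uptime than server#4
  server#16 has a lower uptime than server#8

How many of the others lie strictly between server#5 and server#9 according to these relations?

Chaining upward from server#5 reaches: server#16, server#8, server#10, server#15, server#7, server#6, server#2, server#12.
Chaining downward from server#9 reaches: server#4, server#16, server#10.
Strictly between server#5 and server#9 are those in both lists: server#16, server#10 — 2 elements.

2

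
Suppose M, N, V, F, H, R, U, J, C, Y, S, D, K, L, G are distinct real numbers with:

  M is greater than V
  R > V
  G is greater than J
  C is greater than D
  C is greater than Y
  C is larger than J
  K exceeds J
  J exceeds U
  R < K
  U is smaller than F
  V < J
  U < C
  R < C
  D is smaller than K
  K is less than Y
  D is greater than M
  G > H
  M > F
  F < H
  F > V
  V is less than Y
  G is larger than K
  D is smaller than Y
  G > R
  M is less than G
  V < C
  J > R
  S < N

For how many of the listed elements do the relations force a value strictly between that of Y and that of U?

Chaining upward from U reaches: F, H, M, D, J, K, C, G.
Chaining downward from Y reaches: V, R, F, M, D, J, K.
Strictly between U and Y are those in both lists: F, M, D, J, K — 5 elements.

5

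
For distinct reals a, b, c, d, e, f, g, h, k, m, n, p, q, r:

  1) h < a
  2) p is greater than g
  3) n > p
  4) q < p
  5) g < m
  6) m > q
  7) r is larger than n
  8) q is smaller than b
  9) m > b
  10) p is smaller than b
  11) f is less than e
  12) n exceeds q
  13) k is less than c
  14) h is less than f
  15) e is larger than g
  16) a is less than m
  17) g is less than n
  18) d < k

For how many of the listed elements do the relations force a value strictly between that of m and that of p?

1

Chaining upward from p reaches: b, n, r.
Chaining downward from m reaches: q, g, h, b, a.
Strictly between p and m are those in both lists: b — 1 element.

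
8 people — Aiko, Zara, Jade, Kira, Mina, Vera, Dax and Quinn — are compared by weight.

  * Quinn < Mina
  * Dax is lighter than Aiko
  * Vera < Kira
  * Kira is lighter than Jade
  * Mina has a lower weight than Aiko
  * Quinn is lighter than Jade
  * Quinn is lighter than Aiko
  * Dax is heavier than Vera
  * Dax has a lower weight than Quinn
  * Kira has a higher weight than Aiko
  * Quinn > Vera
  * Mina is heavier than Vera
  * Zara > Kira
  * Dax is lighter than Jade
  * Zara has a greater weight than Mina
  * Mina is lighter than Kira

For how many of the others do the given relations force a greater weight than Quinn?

From Quinn the given relations immediately reach Mina, Aiko, Jade.
From those, Kira, Zara — 5 in total.
No other element is forced above Quinn by the given relations, so the count is 5.

5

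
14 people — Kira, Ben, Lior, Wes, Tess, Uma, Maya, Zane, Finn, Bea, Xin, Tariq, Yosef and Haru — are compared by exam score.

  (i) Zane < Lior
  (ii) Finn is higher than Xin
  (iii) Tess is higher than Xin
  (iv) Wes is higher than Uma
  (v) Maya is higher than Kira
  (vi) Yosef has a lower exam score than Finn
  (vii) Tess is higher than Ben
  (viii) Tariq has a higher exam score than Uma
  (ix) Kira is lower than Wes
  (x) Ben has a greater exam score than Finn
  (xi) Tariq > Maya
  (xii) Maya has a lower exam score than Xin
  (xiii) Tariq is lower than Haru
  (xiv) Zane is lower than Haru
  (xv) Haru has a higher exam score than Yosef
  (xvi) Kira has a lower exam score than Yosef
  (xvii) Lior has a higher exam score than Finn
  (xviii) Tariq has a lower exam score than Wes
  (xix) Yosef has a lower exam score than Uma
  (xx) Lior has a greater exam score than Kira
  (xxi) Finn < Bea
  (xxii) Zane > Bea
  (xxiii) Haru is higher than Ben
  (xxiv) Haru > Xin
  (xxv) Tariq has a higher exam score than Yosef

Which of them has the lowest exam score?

Kira

Chaining upward from Kira: directly above it, Maya, Yosef, Lior, Wes; then Xin, Finn, Uma, Tariq, Haru; then Bea, Ben, Tess; then Zane.
That covers every other element, and nothing is given below Kira, so Kira is the lowest exam score.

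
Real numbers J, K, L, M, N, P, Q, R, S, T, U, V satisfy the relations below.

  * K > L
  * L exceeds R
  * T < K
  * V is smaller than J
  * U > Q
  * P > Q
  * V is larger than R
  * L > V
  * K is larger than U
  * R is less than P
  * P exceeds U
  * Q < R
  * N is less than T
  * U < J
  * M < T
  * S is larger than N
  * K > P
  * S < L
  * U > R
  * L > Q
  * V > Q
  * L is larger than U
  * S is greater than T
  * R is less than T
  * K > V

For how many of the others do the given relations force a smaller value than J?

Directly below J: U, V.
One step further: Q, R (4 so far).
Nothing else is reachable below J; 4 in all.

4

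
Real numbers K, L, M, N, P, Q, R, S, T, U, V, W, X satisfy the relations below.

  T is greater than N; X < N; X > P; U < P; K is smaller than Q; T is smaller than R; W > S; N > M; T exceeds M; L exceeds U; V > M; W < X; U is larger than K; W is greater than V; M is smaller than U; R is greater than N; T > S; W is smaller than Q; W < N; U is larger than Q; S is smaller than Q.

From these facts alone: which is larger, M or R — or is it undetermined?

R

M < V and V < W give M < W.
With W < Q: M < V < W < Q.
Then Q < U extends the chain to U.
With U < P: M < V < W < Q < U < P.
With P < X: M < V < W < Q < U < P < X.
With X < N: M < V < W < Q < U < P < X < N.
Then N < T extends the chain to T.
Then T < R extends the chain to R.
So R is larger.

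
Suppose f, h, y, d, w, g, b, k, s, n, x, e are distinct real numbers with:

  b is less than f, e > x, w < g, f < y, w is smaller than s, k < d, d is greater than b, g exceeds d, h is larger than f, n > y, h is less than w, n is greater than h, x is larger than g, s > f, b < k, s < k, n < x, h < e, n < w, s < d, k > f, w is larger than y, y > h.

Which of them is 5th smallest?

Piecing the relations together gives one ordering: b < f < h < y < n < w < s < k < d < g < x < e.
The 5th smallest is n.

n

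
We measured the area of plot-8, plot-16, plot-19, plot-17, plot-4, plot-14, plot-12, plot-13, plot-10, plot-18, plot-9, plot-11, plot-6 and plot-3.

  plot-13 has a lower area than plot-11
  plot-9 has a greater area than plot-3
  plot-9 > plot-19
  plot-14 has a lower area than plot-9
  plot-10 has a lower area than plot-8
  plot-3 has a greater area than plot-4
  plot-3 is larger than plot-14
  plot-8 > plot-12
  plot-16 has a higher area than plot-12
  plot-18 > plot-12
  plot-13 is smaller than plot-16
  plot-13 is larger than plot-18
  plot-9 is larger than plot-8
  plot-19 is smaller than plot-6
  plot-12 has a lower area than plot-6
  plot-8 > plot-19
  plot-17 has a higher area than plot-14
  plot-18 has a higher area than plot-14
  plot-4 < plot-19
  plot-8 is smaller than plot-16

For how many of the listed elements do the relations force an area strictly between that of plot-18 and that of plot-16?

Chaining upward from plot-18 reaches: plot-13, plot-11.
Chaining downward from plot-16 reaches: plot-12, plot-14, plot-4, plot-19, plot-10, plot-8, plot-13.
Strictly between plot-18 and plot-16 are those in both lists: plot-13 — 1 element.

1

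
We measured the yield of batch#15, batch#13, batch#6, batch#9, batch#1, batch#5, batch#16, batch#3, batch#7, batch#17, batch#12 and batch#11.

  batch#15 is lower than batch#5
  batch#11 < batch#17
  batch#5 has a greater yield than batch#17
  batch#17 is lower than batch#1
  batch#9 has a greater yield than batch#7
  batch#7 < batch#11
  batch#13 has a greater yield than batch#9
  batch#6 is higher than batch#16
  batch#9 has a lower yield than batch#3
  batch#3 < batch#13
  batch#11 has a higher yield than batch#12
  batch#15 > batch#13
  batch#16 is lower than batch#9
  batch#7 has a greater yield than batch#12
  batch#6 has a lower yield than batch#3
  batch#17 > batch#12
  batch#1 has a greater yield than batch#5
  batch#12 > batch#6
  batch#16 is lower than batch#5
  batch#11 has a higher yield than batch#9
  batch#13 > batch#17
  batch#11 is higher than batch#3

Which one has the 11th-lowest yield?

batch#5

Chaining the given pairs: batch#16 < batch#6 < batch#12 < batch#7 < batch#9 < batch#3 < batch#11 < batch#17 < batch#13 < batch#15 < batch#5 < batch#1.
The 11th smallest is batch#5.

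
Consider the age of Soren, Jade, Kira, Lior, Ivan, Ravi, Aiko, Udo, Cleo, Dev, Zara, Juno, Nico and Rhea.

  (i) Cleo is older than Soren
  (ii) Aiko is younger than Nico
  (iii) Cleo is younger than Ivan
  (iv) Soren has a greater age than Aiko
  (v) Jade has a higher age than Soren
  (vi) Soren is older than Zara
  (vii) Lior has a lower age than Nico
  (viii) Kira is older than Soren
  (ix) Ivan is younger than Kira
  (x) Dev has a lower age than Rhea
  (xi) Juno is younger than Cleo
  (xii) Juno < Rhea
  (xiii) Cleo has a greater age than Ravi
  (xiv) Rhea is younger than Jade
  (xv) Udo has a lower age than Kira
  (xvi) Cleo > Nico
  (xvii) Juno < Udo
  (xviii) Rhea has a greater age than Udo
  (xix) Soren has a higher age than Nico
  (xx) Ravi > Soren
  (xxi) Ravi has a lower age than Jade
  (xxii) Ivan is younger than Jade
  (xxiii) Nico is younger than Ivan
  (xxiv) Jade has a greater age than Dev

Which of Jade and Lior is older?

Jade

Following the relations from Lior: Lior < Nico < Soren < Ravi < Cleo < Ivan < Jade.
So Lior < Jade; Jade is the older of the two.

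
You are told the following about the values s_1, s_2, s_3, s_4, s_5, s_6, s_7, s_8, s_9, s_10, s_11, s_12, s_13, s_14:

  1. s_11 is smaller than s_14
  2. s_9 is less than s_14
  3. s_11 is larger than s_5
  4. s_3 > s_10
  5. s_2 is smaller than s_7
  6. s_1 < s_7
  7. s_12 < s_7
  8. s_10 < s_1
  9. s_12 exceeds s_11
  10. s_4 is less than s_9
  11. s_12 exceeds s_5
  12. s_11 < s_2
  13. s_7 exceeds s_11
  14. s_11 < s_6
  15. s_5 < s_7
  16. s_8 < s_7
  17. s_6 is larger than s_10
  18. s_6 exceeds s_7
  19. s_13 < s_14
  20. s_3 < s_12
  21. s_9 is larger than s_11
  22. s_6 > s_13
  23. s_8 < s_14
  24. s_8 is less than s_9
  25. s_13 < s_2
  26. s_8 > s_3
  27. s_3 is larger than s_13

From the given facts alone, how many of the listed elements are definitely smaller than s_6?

The elements the relations force below s_6 are s_5, s_10, s_13, s_3, s_8, s_11, s_1, s_12, s_2, s_7 — no chain reaches any other.
That is 10.

10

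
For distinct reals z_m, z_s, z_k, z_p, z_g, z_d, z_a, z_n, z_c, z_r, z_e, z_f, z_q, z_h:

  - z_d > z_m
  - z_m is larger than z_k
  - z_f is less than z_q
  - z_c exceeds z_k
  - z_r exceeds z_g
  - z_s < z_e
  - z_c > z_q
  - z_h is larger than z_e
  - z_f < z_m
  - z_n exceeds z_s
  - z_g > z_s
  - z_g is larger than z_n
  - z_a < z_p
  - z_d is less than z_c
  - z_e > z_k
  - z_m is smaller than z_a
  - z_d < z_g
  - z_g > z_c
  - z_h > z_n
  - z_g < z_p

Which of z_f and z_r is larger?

z_r

z_f < z_m and z_m < z_d give z_f < z_d.
Then z_d < z_c extends the chain to z_c.
Then z_c < z_g extends the chain to z_g.
Then z_g < z_r extends the chain to z_r.
So z_f < z_r; z_r is the larger of the two.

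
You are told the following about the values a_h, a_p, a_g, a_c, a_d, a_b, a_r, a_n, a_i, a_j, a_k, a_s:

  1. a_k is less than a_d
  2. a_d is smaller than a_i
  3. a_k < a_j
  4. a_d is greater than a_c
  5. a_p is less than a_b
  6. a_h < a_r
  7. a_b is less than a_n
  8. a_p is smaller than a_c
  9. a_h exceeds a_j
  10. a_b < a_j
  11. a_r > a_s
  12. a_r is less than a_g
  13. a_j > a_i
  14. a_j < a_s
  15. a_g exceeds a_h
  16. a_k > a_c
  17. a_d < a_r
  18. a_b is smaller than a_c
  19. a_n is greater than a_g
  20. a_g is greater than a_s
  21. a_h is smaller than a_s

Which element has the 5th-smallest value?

Piecing the relations together gives one ordering: a_p < a_b < a_c < a_k < a_d < a_i < a_j < a_h < a_s < a_r < a_g < a_n.
Counting 5 from the smallest end gives a_d.

a_d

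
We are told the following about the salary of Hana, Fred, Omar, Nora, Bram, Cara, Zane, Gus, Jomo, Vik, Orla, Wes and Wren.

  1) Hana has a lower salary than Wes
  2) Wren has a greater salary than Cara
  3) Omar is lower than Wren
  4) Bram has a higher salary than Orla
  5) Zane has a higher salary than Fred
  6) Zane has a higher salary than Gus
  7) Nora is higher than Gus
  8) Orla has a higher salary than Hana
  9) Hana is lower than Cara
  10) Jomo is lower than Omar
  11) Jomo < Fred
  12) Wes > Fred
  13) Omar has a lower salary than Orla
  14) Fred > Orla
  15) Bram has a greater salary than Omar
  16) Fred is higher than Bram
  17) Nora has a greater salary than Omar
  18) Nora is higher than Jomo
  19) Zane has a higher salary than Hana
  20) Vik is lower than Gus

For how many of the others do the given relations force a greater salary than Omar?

7

From Omar the given relations immediately reach Orla, Bram, Wren, Nora.
From those, Fred — 5 in total.
From those, Wes, Zane — 7 in total.
Nothing else is reachable above Omar; 7 in all.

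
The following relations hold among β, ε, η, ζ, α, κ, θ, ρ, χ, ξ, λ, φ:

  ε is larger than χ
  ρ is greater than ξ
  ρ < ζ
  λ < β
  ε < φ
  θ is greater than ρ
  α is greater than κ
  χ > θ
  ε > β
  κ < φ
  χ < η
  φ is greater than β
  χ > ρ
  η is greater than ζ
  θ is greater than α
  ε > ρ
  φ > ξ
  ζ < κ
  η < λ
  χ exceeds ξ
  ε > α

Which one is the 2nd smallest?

Piecing the relations together gives one ordering: ξ < ρ < ζ < κ < α < θ < χ < η < λ < β < ε < φ.
The 2nd smallest is ρ.

ρ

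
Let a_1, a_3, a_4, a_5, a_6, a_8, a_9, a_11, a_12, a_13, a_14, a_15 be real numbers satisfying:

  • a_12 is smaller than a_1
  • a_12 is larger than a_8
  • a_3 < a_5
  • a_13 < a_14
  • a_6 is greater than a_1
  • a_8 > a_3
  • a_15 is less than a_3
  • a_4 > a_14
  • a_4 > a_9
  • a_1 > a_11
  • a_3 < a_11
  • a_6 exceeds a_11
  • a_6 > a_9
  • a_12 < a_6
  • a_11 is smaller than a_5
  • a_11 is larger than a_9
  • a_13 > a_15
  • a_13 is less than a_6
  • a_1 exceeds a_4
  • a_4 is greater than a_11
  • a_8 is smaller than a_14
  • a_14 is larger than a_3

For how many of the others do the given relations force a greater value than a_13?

4

Directly above a_13: a_14, a_6.
One step further: a_4 (3 so far).
One step further: a_1 (4 so far).
No other element is forced above a_13 by the given relations, so the count is 4.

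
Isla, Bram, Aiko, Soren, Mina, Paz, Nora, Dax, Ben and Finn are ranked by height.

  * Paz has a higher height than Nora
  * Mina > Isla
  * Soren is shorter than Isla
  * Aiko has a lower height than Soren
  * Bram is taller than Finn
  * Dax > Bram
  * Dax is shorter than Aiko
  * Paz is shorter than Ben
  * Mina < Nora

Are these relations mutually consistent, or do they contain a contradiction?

The single ordering Finn < Bram < Dax < Aiko < Soren < Isla < Mina < Nora < Paz < Ben satisfies every listed relation, so no contradiction arises.

consistent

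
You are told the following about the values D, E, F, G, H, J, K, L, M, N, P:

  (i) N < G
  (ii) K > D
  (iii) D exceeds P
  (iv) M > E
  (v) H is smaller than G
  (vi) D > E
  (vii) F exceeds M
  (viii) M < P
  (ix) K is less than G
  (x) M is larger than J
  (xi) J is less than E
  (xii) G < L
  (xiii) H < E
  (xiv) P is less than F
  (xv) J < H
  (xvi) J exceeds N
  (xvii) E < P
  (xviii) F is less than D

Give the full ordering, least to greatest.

The consecutive links are each given: N < J; J < H; H < E; E < M; M < P; P < F; F < D; D < K; K < G; G < L.

N < J < H < E < M < P < F < D < K < G < L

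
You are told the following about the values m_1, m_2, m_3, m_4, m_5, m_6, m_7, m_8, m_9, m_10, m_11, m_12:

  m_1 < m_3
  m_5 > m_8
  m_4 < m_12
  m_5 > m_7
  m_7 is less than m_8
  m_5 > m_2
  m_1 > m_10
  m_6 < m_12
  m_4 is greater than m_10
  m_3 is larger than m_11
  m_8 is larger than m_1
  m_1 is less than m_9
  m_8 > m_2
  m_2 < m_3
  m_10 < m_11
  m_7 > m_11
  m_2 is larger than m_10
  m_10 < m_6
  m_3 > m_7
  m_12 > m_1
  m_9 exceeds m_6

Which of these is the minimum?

Chaining upward from m_10: directly above it, m_6, m_2, m_1, m_11, m_4; then m_9, m_7, m_8, m_12, m_3, m_5.
That covers every other element, and nothing is given below m_10, so m_10 is the minimum.

m_10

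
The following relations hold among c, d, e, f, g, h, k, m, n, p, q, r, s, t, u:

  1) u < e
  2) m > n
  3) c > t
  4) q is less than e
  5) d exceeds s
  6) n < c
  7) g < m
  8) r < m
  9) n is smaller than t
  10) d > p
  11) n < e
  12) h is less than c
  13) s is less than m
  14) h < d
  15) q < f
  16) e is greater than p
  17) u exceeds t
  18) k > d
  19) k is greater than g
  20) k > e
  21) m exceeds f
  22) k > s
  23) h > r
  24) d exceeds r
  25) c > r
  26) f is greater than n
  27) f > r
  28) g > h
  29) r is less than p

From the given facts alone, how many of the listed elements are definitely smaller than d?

4

From d the given relations immediately reach r, h, p, s.
Nothing else is reachable below d; 4 in all.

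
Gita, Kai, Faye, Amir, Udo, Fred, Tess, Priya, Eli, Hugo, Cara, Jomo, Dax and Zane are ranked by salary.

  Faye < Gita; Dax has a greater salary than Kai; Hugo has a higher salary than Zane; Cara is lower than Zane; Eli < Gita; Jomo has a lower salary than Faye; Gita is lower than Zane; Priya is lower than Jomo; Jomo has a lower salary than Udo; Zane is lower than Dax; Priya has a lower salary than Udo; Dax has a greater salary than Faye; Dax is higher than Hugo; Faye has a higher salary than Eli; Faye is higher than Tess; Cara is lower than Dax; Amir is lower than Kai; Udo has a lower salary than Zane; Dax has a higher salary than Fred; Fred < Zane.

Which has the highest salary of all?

Dax

Chaining downward from Dax: directly below it, Cara, Faye, Fred, Zane, Kai, Hugo; then Eli, Tess, Jomo, Gita, Amir, Udo; then Priya.
That covers every other element, and nothing is given above Dax, so Dax is the highest salary.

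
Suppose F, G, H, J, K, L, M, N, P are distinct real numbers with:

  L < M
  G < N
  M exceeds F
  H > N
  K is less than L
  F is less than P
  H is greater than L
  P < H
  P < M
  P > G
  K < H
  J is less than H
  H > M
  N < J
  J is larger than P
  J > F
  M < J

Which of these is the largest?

K is not greatest since K < L; L is not greatest since L < M; G is not greatest since G < P; F is not greatest since F < P; P is not greatest since P < M; M is not greatest since M < H; N is not greatest since N < H; J is not greatest since J < H.
Only H has nothing above it, so H is the largest.

H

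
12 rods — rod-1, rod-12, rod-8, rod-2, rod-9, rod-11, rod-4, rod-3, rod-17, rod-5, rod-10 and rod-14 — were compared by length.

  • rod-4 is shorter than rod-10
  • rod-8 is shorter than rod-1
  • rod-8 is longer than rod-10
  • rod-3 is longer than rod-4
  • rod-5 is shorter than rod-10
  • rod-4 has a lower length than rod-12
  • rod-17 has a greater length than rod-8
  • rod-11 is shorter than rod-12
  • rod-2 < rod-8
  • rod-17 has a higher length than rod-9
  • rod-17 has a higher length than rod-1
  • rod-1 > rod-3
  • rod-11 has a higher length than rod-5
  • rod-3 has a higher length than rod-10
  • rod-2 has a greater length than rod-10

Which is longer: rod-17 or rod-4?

rod-4 < rod-10 and rod-10 < rod-2 give rod-4 < rod-2.
Then rod-2 < rod-8 extends the chain to rod-8.
With rod-8 < rod-1: rod-4 < rod-10 < rod-2 < rod-8 < rod-1.
Then rod-1 < rod-17 extends the chain to rod-17.
So rod-4 < rod-17; rod-17 is the longer of the two.

rod-17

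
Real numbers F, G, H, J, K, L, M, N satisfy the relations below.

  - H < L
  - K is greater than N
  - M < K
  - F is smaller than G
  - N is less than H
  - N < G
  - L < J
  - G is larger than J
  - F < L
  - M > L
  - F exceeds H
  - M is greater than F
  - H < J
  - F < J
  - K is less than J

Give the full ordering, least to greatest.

N < H < F < L < M < K < J < G

The consecutive links are each given: N < H; H < F; F < L; L < M; M < K; K < J; J < G.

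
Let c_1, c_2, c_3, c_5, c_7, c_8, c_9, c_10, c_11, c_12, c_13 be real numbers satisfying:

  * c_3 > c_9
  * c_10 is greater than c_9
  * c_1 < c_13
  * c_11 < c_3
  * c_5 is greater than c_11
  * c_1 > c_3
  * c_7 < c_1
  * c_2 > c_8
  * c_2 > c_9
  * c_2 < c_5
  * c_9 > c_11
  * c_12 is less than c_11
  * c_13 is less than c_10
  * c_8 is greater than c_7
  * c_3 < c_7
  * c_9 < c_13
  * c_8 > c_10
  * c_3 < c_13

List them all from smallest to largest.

Nothing is placed below c_12, so it is least; from there c_12 < c_11; c_11 < c_9; c_9 < c_3; c_3 < c_7; c_7 < c_1; c_1 < c_13; c_13 < c_10; c_10 < c_8; c_8 < c_2; c_2 < c_5, each given directly.

c_12 < c_11 < c_9 < c_3 < c_7 < c_1 < c_13 < c_10 < c_8 < c_2 < c_5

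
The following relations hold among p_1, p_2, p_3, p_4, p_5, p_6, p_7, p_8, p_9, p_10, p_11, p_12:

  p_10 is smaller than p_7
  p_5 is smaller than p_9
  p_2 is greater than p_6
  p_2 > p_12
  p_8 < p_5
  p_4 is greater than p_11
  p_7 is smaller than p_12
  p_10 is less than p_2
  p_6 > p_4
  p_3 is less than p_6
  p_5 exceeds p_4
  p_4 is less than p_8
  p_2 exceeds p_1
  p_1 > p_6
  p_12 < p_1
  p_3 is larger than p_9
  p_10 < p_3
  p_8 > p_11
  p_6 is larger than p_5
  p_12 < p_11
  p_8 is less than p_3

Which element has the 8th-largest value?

Piecing the relations together gives one ordering: p_10 < p_7 < p_12 < p_11 < p_4 < p_8 < p_5 < p_9 < p_3 < p_6 < p_1 < p_2.
Counting 8 from the largest end gives p_4.

p_4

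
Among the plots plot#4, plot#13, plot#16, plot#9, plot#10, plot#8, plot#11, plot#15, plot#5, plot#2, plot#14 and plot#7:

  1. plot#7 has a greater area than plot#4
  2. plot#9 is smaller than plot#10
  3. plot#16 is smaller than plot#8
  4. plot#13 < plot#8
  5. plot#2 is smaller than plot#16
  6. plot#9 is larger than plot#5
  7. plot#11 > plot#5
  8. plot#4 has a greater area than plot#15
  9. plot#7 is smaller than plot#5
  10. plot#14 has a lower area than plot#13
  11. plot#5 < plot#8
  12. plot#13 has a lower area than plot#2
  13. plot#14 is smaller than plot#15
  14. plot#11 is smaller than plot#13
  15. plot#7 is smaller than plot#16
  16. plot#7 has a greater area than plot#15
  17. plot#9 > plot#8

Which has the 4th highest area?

plot#16

Chaining the given pairs: plot#14 < plot#15 < plot#4 < plot#7 < plot#5 < plot#11 < plot#13 < plot#2 < plot#16 < plot#8 < plot#9 < plot#10.
The 4th largest is plot#16.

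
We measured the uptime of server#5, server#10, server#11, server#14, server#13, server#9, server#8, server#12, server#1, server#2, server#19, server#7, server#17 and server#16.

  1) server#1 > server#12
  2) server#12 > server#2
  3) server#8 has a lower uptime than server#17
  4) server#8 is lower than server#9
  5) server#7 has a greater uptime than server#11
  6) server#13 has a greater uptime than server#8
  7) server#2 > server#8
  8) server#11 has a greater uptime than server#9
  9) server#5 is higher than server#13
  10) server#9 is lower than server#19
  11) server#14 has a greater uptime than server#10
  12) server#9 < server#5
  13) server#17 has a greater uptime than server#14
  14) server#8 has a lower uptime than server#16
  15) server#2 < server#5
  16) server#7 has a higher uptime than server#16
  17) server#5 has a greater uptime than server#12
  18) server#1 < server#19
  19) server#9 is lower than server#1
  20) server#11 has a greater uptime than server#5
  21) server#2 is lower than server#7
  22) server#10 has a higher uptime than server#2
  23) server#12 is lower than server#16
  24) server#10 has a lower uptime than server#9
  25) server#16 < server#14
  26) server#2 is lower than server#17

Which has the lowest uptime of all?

Chaining upward from server#8: directly above it, server#2, server#9, server#13, server#16, server#17; then server#10, server#12, server#1, server#19, server#5, server#14, server#11, server#7.
That covers every other element, and nothing is given below server#8, so server#8 is the lowest uptime.

server#8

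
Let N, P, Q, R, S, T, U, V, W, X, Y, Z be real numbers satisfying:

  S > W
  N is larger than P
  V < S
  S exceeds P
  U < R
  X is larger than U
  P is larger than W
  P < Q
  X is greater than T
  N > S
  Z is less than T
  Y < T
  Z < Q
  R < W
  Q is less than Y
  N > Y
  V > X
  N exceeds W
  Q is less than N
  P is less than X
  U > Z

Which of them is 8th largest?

P

Piecing the relations together gives one ordering: Z < U < R < W < P < Q < Y < T < X < V < S < N.
The 8th largest is P.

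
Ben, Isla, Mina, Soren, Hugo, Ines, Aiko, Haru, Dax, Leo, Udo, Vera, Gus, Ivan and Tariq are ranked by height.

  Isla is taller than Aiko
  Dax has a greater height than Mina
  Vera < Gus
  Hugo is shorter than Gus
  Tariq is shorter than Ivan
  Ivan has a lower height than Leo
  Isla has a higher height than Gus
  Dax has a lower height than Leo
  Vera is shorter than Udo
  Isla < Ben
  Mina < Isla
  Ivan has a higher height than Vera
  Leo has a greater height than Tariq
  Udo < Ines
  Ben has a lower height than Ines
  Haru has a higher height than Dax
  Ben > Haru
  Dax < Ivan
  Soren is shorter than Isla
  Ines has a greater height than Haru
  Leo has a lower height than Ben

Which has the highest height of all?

Aiko is not greatest since Aiko < Isla; Tariq is not greatest since Tariq < Leo; Soren is not greatest since Soren < Isla; Mina is not greatest since Mina < Dax; Vera is not greatest since Vera < Gus; Hugo is not greatest since Hugo < Gus; Dax is not greatest since Dax < Leo; Ivan is not greatest since Ivan < Leo; Gus is not greatest since Gus < Isla; Haru is not greatest since Haru < Ines; Udo is not greatest since Udo < Ines; Isla is not greatest since Isla < Ben; Leo is not greatest since Leo < Ben; Ben is not greatest since Ben < Ines.
Only Ines has nothing above it, so Ines is the highest height.

Ines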